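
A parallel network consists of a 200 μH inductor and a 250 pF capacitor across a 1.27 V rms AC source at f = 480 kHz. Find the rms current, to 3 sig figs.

ω = 2πf = 3.016e+06 rad/s
X_L = ωL = 603 Ω
X_C = 1/(ωC) = 1330 Ω
Parallel: admittances add. Y = 1/(jωL) + jωC
Y = (0 − j0.000904) S
|Y| = 0.000904 S → |Z| = 1/|Y| = 1110 Ω, ∠Z = −∠Y = 90.0°
I = V/|Z| = 1.27/1110 = 1.15 mA

1.15 mA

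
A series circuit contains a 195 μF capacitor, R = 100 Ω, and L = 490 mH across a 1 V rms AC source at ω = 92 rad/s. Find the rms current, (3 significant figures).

X_L = ωL = 45.1 Ω
X_C = 1/(ωC) = 55.7 Ω
Net reactance X = X_L − X_C = -10.7 Ω
Z = 100 − j10.7 Ω
|Z| = √(100² + 10.7²) = 101 Ω
I = V/|Z| = 1/101 = 9.94 mA

9.94 mA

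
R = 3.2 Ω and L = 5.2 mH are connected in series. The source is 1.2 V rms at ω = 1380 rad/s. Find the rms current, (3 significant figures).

X_L = ωL = 7.18 Ω
Z = 3.20 + j7.18 Ω
|Z| = √(3.20² + 7.18²) = 7.86 Ω
I = V/|Z| = 1.2/7.86 = 153 mA

153 mA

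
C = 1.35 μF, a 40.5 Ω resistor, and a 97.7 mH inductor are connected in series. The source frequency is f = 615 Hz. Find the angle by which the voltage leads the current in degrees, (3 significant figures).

ω = 2πf = 3864 rad/s
X_L = ωL = 378 Ω
X_C = 1/(ωC) = 192 Ω
Net reactance X = X_L − X_C = 186 Ω
Z = 40.5 + j186 Ω
|Z| = √(40.5² + 186²) = 190 Ω
∠Z = arctan(186/40.5) = 77.7°

77.7°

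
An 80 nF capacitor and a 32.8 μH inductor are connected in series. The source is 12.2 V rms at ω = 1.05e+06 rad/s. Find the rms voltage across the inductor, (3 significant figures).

18.6 V

X_L = ωL = 34.4 Ω
X_C = 1/(ωC) = 11.9 Ω
Net reactance X = X_L − X_C = 22.5 Ω
Z = j22.5 Ω
|Z| = √(0² + 22.5²) = 22.5 Ω
I = V/|Z| = 541 mA
V_L = I·|Z_L| = 0.541 × 34.4 = 18.6 V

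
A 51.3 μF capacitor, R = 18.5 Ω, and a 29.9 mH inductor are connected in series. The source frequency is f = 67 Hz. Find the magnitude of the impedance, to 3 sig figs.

38.5 Ω

ω = 2πf = 421.0 rad/s
X_L = ωL = 12.6 Ω
X_C = 1/(ωC) = 46.3 Ω
Net reactance X = X_L − X_C = -33.7 Ω
Z = 18.5 − j33.7 Ω
|Z| = √(18.5² + 33.7²) = 38.5 Ω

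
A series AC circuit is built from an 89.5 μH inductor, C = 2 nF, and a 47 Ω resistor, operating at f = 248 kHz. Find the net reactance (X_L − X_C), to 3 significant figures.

ω = 2πf = 1.558e+06 rad/s
X_L = ωL = 139 Ω
X_C = 1/(ωC) = 321 Ω
X = 139 − 321 = -181 Ω

-181 Ω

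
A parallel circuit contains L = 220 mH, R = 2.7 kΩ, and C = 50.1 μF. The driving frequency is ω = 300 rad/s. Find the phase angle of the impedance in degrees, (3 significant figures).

X_L = ωL = 66.0 Ω
X_C = 1/(ωC) = 66.5 Ω
Parallel: admittances add. Y = 1/R + 1/(jωL) + jωC
Y = (0.000370 − j0.000122) S
|Y| = 0.000390 S → |Z| = 1/|Y| = 2570 Ω, ∠Z = −∠Y = 18.2°

18.2°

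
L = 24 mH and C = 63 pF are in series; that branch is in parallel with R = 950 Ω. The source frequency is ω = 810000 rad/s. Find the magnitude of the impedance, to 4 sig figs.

X_L = ωL = 19440 Ω
X_C = 1/(ωC) = 19600 Ω
Branch 1: Z₁ = R = 950.0 Ω
Branch 2 (series LC): Z₂ = j(X_L − X_C) = −j156.3 Ω
Parallel: Z = Z₁Z₂/(Z₁+Z₂), |Z| = 154.2 Ω, ∠Z = -80.66°

154.2 Ω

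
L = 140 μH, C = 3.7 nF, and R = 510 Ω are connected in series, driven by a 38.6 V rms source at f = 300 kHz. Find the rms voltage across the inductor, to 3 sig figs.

ω = 2πf = 1.885e+06 rad/s
X_L = ωL = 264 Ω
X_C = 1/(ωC) = 143 Ω
Net reactance X = X_L − X_C = 121 Ω
Z = 510 + j121 Ω
|Z| = √(510² + 121²) = 524 Ω
I = V/|Z| = 73.7 mA
V_L = I·|Z_L| = 0.0737 × 264 = 19.4 V

19.4 V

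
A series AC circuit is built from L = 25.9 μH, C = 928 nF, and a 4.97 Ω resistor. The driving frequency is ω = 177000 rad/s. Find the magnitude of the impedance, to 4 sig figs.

X_L = ωL = 4.584 Ω
X_C = 1/(ωC) = 6.088 Ω
Net reactance X = X_L − X_C = -1.504 Ω
Z = 4.970 − j1.504 Ω
|Z| = √(4.970² + 1.504²) = 5.193 Ω

5.193 Ω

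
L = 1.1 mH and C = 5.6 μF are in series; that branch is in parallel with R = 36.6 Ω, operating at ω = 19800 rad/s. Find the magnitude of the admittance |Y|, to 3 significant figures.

83.0 mS

X_L = ωL = 21.8 Ω
X_C = 1/(ωC) = 9.02 Ω
Branch 1: Z₁ = R = 36.6 Ω
Branch 2 (series LC): Z₂ = j(X_L − X_C) = j12.8 Ω
Parallel: Z = Z₁Z₂/(Z₁+Z₂), |Z| = 12.0 Ω, ∠Z = 70.8°
|Y| = 1/|Z| = 83.0 mS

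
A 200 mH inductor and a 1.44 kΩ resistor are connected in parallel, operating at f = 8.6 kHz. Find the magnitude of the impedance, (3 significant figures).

ω = 2πf = 54040 rad/s
X_L = ωL = 10800 Ω
Parallel: admittances add. Y = 1/R + 1/(jωL)
Y = (0.000694 − j9.25e-05) S
|Y| = 0.000701 S → |Z| = 1/|Y| = 1430 Ω, ∠Z = −∠Y = 7.59°

1430 Ω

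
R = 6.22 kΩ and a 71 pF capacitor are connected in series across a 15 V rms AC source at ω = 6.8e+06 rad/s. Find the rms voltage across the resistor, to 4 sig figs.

14.23 V

X_C = 1/(ωC) = 2071 Ω
Z = 6220 − j2071 Ω
|Z| = √(6220² + 2071²) = 6556 Ω
I = V/|Z| = 2.288 mA
V_R = I·|Z_R| = 0.002288 × 6220 = 14.23 V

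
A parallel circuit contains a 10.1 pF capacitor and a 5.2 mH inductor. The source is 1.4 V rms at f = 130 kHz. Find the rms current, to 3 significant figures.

ω = 2πf = 816800 rad/s
X_L = ωL = 4250 Ω
X_C = 1/(ωC) = 121000 Ω
Parallel: admittances add. Y = 1/(jωL) + jωC
Y = (0 − j0.000227) S
|Y| = 0.000227 S → |Z| = 1/|Y| = 4400 Ω, ∠Z = −∠Y = 90.0°
I = V/|Z| = 1.4/4400 = 318 μA

318 μA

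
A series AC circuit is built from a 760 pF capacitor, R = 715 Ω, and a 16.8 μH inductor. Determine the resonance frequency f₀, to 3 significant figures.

1.41 MHz

ω₀ = 1/√(LC) = 1/√(1.68e-05 × 7.6e-10) = 8.85e+06 rad/s
f₀ = ω₀/(2π) = 1.41 MHz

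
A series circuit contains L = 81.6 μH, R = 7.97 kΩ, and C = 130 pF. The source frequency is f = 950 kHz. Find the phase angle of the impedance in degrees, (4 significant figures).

-5.744°

ω = 2πf = 5.969e+06 rad/s
X_L = ωL = 487.1 Ω
X_C = 1/(ωC) = 1289 Ω
Net reactance X = X_L − X_C = -801.6 Ω
Z = 7970 − j801.6 Ω
|Z| = √(7970² + 801.6²) = 8010 Ω
∠Z = arctan(-801.6/7970) = -5.744°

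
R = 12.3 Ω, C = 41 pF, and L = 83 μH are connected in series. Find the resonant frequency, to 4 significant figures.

ω₀ = 1/√(LC) = 1/√(8.3e-05 × 4.1e-11) = 1.714e+07 rad/s
f₀ = ω₀/(2π) = 2.728 MHz

2.728 MHz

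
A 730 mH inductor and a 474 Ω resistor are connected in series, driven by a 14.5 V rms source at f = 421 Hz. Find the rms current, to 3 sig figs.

7.29 mA

ω = 2πf = 2645 rad/s
X_L = ωL = 1930 Ω
Z = 474 + j1930 Ω
|Z| = √(474² + 1930²) = 1990 Ω
I = V/|Z| = 14.5/1990 = 7.29 mA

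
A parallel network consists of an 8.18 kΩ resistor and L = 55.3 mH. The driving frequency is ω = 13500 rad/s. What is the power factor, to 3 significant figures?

X_L = ωL = 747 Ω
Parallel: admittances add. Y = 1/R + 1/(jωL)
Y = (0.000122 − j0.00134) S
|Y| = 0.00135 S → |Z| = 1/|Y| = 743 Ω, ∠Z = −∠Y = 84.8°
cos φ = cos(84.8°) = 0.0909

0.0909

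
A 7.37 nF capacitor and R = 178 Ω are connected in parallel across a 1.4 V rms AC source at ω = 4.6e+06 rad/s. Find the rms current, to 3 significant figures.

48.1 mA

X_C = 1/(ωC) = 29.5 Ω
Parallel: admittances add. Y = 1/R + jωC
Y = (0.00562 + j0.0339) S
|Y| = 0.0344 S → |Z| = 1/|Y| = 29.1 Ω, ∠Z = −∠Y = -80.6°
I = V/|Z| = 1.4/29.1 = 48.1 mA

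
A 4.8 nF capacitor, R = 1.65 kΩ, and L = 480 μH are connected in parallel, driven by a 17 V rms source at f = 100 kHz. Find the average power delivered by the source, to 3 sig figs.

ω = 2πf = 628300 rad/s
X_L = ωL = 302 Ω
X_C = 1/(ωC) = 332 Ω
Parallel: admittances add. Y = 1/R + 1/(jωL) + jωC
Y = (0.000606 − j0.000300) S
|Y| = 0.000676 S → |Z| = 1/|Y| = 1480 Ω, ∠Z = −∠Y = 26.3°
I = V/|Z| = 11.5 mA
P = VI cos φ = 17 × 0.0115 × cos(26.3°) = 175 mW

175 mW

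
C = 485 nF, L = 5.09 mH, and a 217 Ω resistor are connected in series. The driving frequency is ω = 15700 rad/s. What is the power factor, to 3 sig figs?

0.973

X_L = ωL = 79.9 Ω
X_C = 1/(ωC) = 131 Ω
Net reactance X = X_L − X_C = -51.4 Ω
Z = 217 − j51.4 Ω
|Z| = √(217² + 51.4²) = 223 Ω
∠Z = arctan(-51.4/217) = -13.3°
cos φ = cos(-13.3°) = 0.973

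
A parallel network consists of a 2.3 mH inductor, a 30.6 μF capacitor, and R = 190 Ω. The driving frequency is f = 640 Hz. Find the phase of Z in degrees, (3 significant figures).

ω = 2πf = 4021 rad/s
X_L = ωL = 9.25 Ω
X_C = 1/(ωC) = 8.13 Ω
Parallel: admittances add. Y = 1/R + 1/(jωL) + jωC
Y = (0.00526 + j0.0149) S
|Y| = 0.0158 S → |Z| = 1/|Y| = 63.2 Ω, ∠Z = −∠Y = -70.6°

-70.6°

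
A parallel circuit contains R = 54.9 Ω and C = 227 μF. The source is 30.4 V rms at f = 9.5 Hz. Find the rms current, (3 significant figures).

690 mA

ω = 2πf = 59.69 rad/s
X_C = 1/(ωC) = 73.8 Ω
Parallel: admittances add. Y = 1/R + jωC
Y = (0.0182 + j0.0135) S
|Y| = 0.0227 S → |Z| = 1/|Y| = 44.0 Ω, ∠Z = −∠Y = -36.6°
I = V/|Z| = 30.4/44.0 = 690 mA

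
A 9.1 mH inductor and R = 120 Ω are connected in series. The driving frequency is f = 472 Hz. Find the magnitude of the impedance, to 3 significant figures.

ω = 2πf = 2966 rad/s
X_L = ωL = 27.0 Ω
Z = 120 + j27.0 Ω
|Z| = √(120² + 27.0²) = 123 Ω

123 Ω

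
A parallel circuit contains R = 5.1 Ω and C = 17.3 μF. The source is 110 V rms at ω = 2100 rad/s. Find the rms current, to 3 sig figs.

X_C = 1/(ωC) = 27.5 Ω
Parallel: admittances add. Y = 1/R + jωC
Y = (0.196 + j0.0363) S
|Y| = 0.199 S → |Z| = 1/|Y| = 5.01 Ω, ∠Z = −∠Y = -10.5°
I = V/|Z| = 110/5.01 = 21.9 A

21.9 A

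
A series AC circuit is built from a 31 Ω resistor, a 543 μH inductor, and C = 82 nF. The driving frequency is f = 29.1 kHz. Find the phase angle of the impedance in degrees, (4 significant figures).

46.43°

ω = 2πf = 182800 rad/s
X_L = ωL = 99.28 Ω
X_C = 1/(ωC) = 66.70 Ω
Net reactance X = X_L − X_C = 32.58 Ω
Z = 31.00 + j32.58 Ω
|Z| = √(31.00² + 32.58²) = 44.97 Ω
∠Z = arctan(32.58/31.00) = 46.43°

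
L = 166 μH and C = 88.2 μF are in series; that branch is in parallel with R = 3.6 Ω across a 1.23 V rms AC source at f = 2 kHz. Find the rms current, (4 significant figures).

1.094 A

ω = 2πf = 12570 rad/s
X_L = ωL = 2.086 Ω
X_C = 1/(ωC) = 0.9022 Ω
Branch 1: Z₁ = R = 3.600 Ω
Branch 2 (series LC): Z₂ = j(X_L − X_C) = j1.184 Ω
Parallel: Z = Z₁Z₂/(Z₁+Z₂), |Z| = 1.125 Ω, ∠Z = 71.80°
I = V/|Z| = 1.23/1.125 = 1.094 A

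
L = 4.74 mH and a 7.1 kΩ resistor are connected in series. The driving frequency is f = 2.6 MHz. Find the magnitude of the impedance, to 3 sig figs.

ω = 2πf = 1.634e+07 rad/s
X_L = ωL = 77400 Ω
Z = 7100 + j77400 Ω
|Z| = √(7100² + 77400²) = 77800 Ω

77800 Ω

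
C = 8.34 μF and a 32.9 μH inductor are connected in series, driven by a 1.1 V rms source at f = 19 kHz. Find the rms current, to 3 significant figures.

ω = 2πf = 119400 rad/s
X_L = ωL = 3.93 Ω
X_C = 1/(ωC) = 1.00 Ω
Net reactance X = X_L − X_C = 2.92 Ω
Z = j2.92 Ω
|Z| = √(0² + 2.92²) = 2.92 Ω
I = V/|Z| = 1.1/2.92 = 376 mA

376 mA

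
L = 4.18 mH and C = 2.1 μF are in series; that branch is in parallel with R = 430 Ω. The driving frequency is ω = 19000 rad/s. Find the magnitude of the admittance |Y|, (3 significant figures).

X_L = ωL = 79.4 Ω
X_C = 1/(ωC) = 25.1 Ω
Branch 1: Z₁ = R = 430 Ω
Branch 2 (series LC): Z₂ = j(X_L − X_C) = j54.4 Ω
Parallel: Z = Z₁Z₂/(Z₁+Z₂), |Z| = 53.9 Ω, ∠Z = 82.8°
|Y| = 1/|Z| = 18.5 mS

18.5 mS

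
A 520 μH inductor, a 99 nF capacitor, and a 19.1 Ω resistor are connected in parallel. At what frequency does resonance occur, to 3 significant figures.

ω₀ = 1/√(LC) = 1/√(0.00052 × 9.9e-08) = 139400 rad/s
f₀ = ω₀/(2π) = 22.2 kHz

22.2 kHz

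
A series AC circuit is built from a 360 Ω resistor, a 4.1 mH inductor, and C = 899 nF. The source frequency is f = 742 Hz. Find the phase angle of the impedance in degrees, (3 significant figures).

-31.4°

ω = 2πf = 4662 rad/s
X_L = ωL = 19.1 Ω
X_C = 1/(ωC) = 239 Ω
Net reactance X = X_L − X_C = -219 Ω
Z = 360 − j219 Ω
|Z| = √(360² + 219²) = 422 Ω
∠Z = arctan(-219/360) = -31.4°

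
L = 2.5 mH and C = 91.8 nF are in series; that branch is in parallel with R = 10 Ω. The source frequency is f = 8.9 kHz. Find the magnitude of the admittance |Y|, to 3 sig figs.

102 mS

ω = 2πf = 55920 rad/s
X_L = ωL = 140 Ω
X_C = 1/(ωC) = 195 Ω
Branch 1: Z₁ = R = 10.0 Ω
Branch 2 (series LC): Z₂ = j(X_L − X_C) = −j55.0 Ω
Parallel: Z = Z₁Z₂/(Z₁+Z₂), |Z| = 9.84 Ω, ∠Z = -10.3°
|Y| = 1/|Z| = 102 mS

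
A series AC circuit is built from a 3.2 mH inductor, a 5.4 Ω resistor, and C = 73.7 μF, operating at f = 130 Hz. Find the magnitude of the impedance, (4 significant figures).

15.00 Ω

ω = 2πf = 816.8 rad/s
X_L = ωL = 2.614 Ω
X_C = 1/(ωC) = 16.61 Ω
Net reactance X = X_L − X_C = -14.00 Ω
Z = 5.400 − j14.00 Ω
|Z| = √(5.400² + 14.00²) = 15.00 Ω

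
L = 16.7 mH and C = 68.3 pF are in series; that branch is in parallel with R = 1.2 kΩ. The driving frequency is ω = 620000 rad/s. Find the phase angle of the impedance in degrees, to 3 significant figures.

X_L = ωL = 10400 Ω
X_C = 1/(ωC) = 23600 Ω
Branch 1: Z₁ = R = 1200 Ω
Branch 2 (series LC): Z₂ = j(X_L − X_C) = −j13300 Ω
Parallel: Z = Z₁Z₂/(Z₁+Z₂), |Z| = 1200 Ω, ∠Z = -5.17°

-5.17°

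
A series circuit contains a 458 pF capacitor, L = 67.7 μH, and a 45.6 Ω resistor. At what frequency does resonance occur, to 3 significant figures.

904 kHz

ω₀ = 1/√(LC) = 1/√(6.77e-05 × 4.58e-10) = 5.679e+06 rad/s
f₀ = ω₀/(2π) = 904 kHz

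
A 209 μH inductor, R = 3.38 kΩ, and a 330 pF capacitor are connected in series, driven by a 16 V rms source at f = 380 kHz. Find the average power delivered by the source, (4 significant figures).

ω = 2πf = 2.388e+06 rad/s
X_L = ωL = 499.0 Ω
X_C = 1/(ωC) = 1269 Ω
Net reactance X = X_L − X_C = -770.2 Ω
Z = 3380 − j770.2 Ω
|Z| = √(3380² + 770.2²) = 3467 Ω
∠Z = arctan(-770.2/3380) = -12.84°
I = V/|Z| = 4.615 mA
P = VI cos φ = 16 × 0.004615 × cos(-12.84°) = 72.00 mW

72.00 mW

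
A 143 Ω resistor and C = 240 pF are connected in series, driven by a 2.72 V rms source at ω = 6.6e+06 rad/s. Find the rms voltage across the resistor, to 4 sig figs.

0.6009 V

X_C = 1/(ωC) = 631.3 Ω
Z = 143.0 − j631.3 Ω
|Z| = √(143.0² + 631.3²) = 647.3 Ω
I = V/|Z| = 4.202 mA
V_R = I·|Z_R| = 0.004202 × 143.0 = 0.6009 V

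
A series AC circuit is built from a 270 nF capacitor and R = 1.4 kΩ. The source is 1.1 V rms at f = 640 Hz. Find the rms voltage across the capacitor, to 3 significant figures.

ω = 2πf = 4021 rad/s
X_C = 1/(ωC) = 921 Ω
Z = 1400 − j921 Ω
|Z| = √(1400² + 921²) = 1680 Ω
I = V/|Z| = 656 μA
V_C = I·|Z_C| = 0.000656 × 921 = 0.605 V

0.605 V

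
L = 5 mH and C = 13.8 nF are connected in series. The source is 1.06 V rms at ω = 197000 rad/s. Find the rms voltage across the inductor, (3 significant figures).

X_L = ωL = 985 Ω
X_C = 1/(ωC) = 368 Ω
Net reactance X = X_L − X_C = 617 Ω
Z = j617 Ω
|Z| = √(0² + 617²) = 617 Ω
I = V/|Z| = 1.72 mA
V_L = I·|Z_L| = 0.00172 × 985 = 1.69 V

1.69 V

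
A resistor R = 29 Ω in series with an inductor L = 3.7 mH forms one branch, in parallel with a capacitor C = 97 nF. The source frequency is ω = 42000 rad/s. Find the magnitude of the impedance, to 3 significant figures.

X_L = ωL = 155 Ω
X_C = 1/(ωC) = 245 Ω
Branch 1 (R+jX_L): Z₁ = 29.0 + j155 Ω, |Z₁| = 158 Ω
Branch 2 (−jX_C): Z₂ = −j245 Ω
Parallel: Z = Z₁Z₂/(Z₁+Z₂), |Z| = 410 Ω, ∠Z = 61.6°

410 Ω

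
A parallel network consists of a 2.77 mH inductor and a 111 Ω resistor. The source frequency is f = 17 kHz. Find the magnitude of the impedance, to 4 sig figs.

ω = 2πf = 106800 rad/s
X_L = ωL = 295.9 Ω
Parallel: admittances add. Y = 1/R + 1/(jωL)
Y = (0.009009 − j0.003380) S
|Y| = 0.009622 S → |Z| = 1/|Y| = 103.9 Ω, ∠Z = −∠Y = 20.56°

103.9 Ω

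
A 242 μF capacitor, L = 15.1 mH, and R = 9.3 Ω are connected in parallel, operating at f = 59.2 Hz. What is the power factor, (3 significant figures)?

0.774

ω = 2πf = 372.0 rad/s
X_L = ωL = 5.62 Ω
X_C = 1/(ωC) = 11.1 Ω
Parallel: admittances add. Y = 1/R + 1/(jωL) + jωC
Y = (0.108 − j0.0880) S
|Y| = 0.139 S → |Z| = 1/|Y| = 7.20 Ω, ∠Z = −∠Y = 39.3°
cos φ = cos(39.3°) = 0.774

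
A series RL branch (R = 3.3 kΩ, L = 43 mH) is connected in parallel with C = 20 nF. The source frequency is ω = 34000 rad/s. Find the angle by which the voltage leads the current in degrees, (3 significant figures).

X_L = ωL = 1460 Ω
X_C = 1/(ωC) = 1470 Ω
Branch 1 (R+jX_L): Z₁ = 3300 + j1460 Ω, |Z₁| = 3610 Ω
Branch 2 (−jX_C): Z₂ = −j1470 Ω
Parallel: Z = Z₁Z₂/(Z₁+Z₂), |Z| = 1610 Ω, ∠Z = -66.0°

-66.0°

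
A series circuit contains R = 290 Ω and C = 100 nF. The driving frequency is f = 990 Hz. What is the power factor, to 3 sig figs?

0.178

ω = 2πf = 6220 rad/s
X_C = 1/(ωC) = 1610 Ω
Z = 290 − j1610 Ω
|Z| = √(290² + 1610²) = 1630 Ω
∠Z = arctan(-1610/290) = -79.8°
cos φ = cos(-79.8°) = 0.178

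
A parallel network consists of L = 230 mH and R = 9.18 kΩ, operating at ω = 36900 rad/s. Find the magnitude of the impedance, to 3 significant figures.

X_L = ωL = 8490 Ω
Parallel: admittances add. Y = 1/R + 1/(jωL)
Y = (0.000109 − j0.000118) S
|Y| = 0.000160 S → |Z| = 1/|Y| = 6230 Ω, ∠Z = −∠Y = 47.2°

6230 Ω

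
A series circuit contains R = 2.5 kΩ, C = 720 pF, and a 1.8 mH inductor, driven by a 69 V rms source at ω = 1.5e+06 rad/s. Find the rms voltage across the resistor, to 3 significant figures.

X_L = ωL = 2700 Ω
X_C = 1/(ωC) = 926 Ω
Net reactance X = X_L − X_C = 1770 Ω
Z = 2500 + j1770 Ω
|Z| = √(2500² + 1770²) = 3070 Ω
I = V/|Z| = 22.5 mA
V_R = I·|Z_R| = 0.0225 × 2500 = 56.3 V

56.3 V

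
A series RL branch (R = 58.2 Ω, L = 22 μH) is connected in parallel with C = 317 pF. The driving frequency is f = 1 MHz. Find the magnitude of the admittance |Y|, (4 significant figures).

ω = 2πf = 6.283e+06 rad/s
X_L = ωL = 138.2 Ω
X_C = 1/(ωC) = 502.1 Ω
Branch 1 (R+jX_L): Z₁ = 58.20 + j138.2 Ω, |Z₁| = 150.0 Ω
Branch 2 (−jX_C): Z₂ = −j502.1 Ω
Parallel: Z = Z₁Z₂/(Z₁+Z₂), |Z| = 204.4 Ω, ∠Z = 58.08°
|Y| = 1/|Z| = 4.893 mS

4.893 mS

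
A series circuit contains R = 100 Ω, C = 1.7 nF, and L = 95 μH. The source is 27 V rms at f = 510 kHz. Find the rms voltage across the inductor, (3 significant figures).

ω = 2πf = 3.204e+06 rad/s
X_L = ωL = 304 Ω
X_C = 1/(ωC) = 184 Ω
Net reactance X = X_L − X_C = 121 Ω
Z = 100 + j121 Ω
|Z| = √(100² + 121²) = 157 Ω
I = V/|Z| = 172 mA
V_L = I·|Z_L| = 0.172 × 304 = 52.4 V

52.4 V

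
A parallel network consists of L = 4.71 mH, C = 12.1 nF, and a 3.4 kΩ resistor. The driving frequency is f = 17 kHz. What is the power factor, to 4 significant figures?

ω = 2πf = 106800 rad/s
X_L = ωL = 503.1 Ω
X_C = 1/(ωC) = 773.7 Ω
Parallel: admittances add. Y = 1/R + 1/(jωL) + jωC
Y = (0.0002941 − j0.0006952) S
|Y| = 0.0007549 S → |Z| = 1/|Y| = 1325 Ω, ∠Z = −∠Y = 67.07°
cos φ = cos(67.07°) = 0.3896

0.3896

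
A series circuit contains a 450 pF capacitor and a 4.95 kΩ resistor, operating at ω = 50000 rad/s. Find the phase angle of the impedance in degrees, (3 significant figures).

X_C = 1/(ωC) = 44400 Ω
Z = 4950 − j44400 Ω
|Z| = √(4950² + 44400²) = 44700 Ω
∠Z = arctan(-44400/4950) = -83.6°

-83.6°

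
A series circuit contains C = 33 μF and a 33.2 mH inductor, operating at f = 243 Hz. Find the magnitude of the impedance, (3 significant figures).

30.8 Ω

ω = 2πf = 1527 rad/s
X_L = ωL = 50.7 Ω
X_C = 1/(ωC) = 19.8 Ω
Net reactance X = X_L − X_C = 30.8 Ω
Z = j30.8 Ω
|Z| = √(0² + 30.8²) = 30.8 Ω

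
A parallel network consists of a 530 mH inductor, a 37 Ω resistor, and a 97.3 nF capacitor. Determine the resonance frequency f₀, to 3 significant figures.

ω₀ = 1/√(LC) = 1/√(0.53 × 9.73e-08) = 4404 rad/s
f₀ = ω₀/(2π) = 701 Hz

701 Hz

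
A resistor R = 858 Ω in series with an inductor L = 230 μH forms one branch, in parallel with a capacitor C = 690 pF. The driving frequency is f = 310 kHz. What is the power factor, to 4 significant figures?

0.7267

ω = 2πf = 1.948e+06 rad/s
X_L = ωL = 448.0 Ω
X_C = 1/(ωC) = 744.1 Ω
Branch 1 (R+jX_L): Z₁ = 858.0 + j448.0 Ω, |Z₁| = 967.9 Ω
Branch 2 (−jX_C): Z₂ = −j744.1 Ω
Parallel: Z = Z₁Z₂/(Z₁+Z₂), |Z| = 793.5 Ω, ∠Z = -43.39°
cos φ = cos(-43.39°) = 0.7267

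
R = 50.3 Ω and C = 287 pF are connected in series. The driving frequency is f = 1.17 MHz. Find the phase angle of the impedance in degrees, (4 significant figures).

-83.94°

ω = 2πf = 7.351e+06 rad/s
X_C = 1/(ωC) = 474.0 Ω
Z = 50.30 − j474.0 Ω
|Z| = √(50.30² + 474.0²) = 476.6 Ω
∠Z = arctan(-474.0/50.30) = -83.94°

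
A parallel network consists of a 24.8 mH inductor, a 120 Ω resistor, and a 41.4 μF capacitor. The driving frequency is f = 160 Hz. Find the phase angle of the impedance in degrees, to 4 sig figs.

ω = 2πf = 1005 rad/s
X_L = ωL = 24.93 Ω
X_C = 1/(ωC) = 24.03 Ω
Parallel: admittances add. Y = 1/R + 1/(jωL) + jωC
Y = (0.008333 + j0.001510) S
|Y| = 0.008469 S → |Z| = 1/|Y| = 118.1 Ω, ∠Z = −∠Y = -10.27°

-10.27°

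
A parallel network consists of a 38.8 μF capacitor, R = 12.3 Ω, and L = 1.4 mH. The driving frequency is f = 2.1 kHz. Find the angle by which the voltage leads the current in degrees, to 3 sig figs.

-79.9°

ω = 2πf = 13190 rad/s
X_L = ωL = 18.5 Ω
X_C = 1/(ωC) = 1.95 Ω
Parallel: admittances add. Y = 1/R + 1/(jωL) + jωC
Y = (0.0813 + j0.458) S
|Y| = 0.465 S → |Z| = 1/|Y| = 2.15 Ω, ∠Z = −∠Y = -79.9°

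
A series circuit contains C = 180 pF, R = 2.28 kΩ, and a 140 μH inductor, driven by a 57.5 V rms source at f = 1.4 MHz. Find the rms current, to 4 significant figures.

ω = 2πf = 8.796e+06 rad/s
X_L = ωL = 1232 Ω
X_C = 1/(ωC) = 631.6 Ω
Net reactance X = X_L − X_C = 599.9 Ω
Z = 2280 + j599.9 Ω
|Z| = √(2280² + 599.9²) = 2358 Ω
I = V/|Z| = 57.5/2358 = 24.39 mA

24.39 mA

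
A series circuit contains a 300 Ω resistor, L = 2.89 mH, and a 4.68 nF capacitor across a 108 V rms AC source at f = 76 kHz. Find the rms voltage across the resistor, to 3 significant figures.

ω = 2πf = 477500 rad/s
X_L = ωL = 1380 Ω
X_C = 1/(ωC) = 447 Ω
Net reactance X = X_L − X_C = 933 Ω
Z = 300 + j933 Ω
|Z| = √(300² + 933²) = 980 Ω
I = V/|Z| = 110 mA
V_R = I·|Z_R| = 0.110 × 300 = 33.1 V

33.1 V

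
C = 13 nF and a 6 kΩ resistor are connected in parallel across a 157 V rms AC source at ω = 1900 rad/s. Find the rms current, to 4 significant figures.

26.45 mA

X_C = 1/(ωC) = 40490 Ω
Parallel: admittances add. Y = 1/R + jωC
Y = (0.0001667 + j2.47e-05) S
|Y| = 0.0001685 S → |Z| = 1/|Y| = 5935 Ω, ∠Z = −∠Y = -8.430°
I = V/|Z| = 157/5935 = 26.45 mA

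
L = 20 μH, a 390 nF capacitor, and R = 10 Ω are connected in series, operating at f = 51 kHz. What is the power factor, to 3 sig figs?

0.988

ω = 2πf = 320400 rad/s
X_L = ωL = 6.41 Ω
X_C = 1/(ωC) = 8.00 Ω
Net reactance X = X_L − X_C = -1.59 Ω
Z = 10.0 − j1.59 Ω
|Z| = √(10.0² + 1.59²) = 10.1 Ω
∠Z = arctan(-1.59/10.0) = -9.05°
cos φ = cos(-9.05°) = 0.988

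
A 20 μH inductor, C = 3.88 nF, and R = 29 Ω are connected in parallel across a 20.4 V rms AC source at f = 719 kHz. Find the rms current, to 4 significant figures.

ω = 2πf = 4.518e+06 rad/s
X_L = ωL = 90.35 Ω
X_C = 1/(ωC) = 57.05 Ω
Parallel: admittances add. Y = 1/R + 1/(jωL) + jωC
Y = (0.03448 + j0.006461) S
|Y| = 0.03508 S → |Z| = 1/|Y| = 28.50 Ω, ∠Z = −∠Y = -10.61°
I = V/|Z| = 20.4/28.50 = 715.7 mA

715.7 mA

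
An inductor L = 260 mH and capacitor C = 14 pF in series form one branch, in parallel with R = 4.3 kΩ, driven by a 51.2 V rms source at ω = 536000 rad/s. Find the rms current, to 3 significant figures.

14.6 mA

X_L = ωL = 139000 Ω
X_C = 1/(ωC) = 133000 Ω
Branch 1: Z₁ = R = 4300 Ω
Branch 2 (series LC): Z₂ = j(X_L − X_C) = j6100 Ω
Parallel: Z = Z₁Z₂/(Z₁+Z₂), |Z| = 3510 Ω, ∠Z = 35.2°
I = V/|Z| = 51.2/3510 = 14.6 mA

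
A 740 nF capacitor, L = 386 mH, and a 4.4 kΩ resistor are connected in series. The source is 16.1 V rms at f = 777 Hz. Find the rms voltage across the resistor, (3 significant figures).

ω = 2πf = 4882 rad/s
X_L = ωL = 1880 Ω
X_C = 1/(ωC) = 277 Ω
Net reactance X = X_L − X_C = 1610 Ω
Z = 4400 + j1610 Ω
|Z| = √(4400² + 1610²) = 4680 Ω
I = V/|Z| = 3.44 mA
V_R = I·|Z_R| = 0.00344 × 4400 = 15.1 V

15.1 V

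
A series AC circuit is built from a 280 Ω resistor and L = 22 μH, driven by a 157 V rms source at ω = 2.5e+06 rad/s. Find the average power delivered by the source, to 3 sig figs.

84.8 W

X_L = ωL = 55.0 Ω
Z = 280 + j55.0 Ω
|Z| = √(280² + 55.0²) = 285 Ω
∠Z = arctan(55.0/280) = 11.1°
I = V/|Z| = 550 mA
P = VI cos φ = 157 × 0.550 × cos(11.1°) = 84.8 W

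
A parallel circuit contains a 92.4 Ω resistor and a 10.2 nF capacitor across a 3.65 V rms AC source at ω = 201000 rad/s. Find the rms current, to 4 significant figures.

40.20 mA

X_C = 1/(ωC) = 487.8 Ω
Parallel: admittances add. Y = 1/R + jωC
Y = (0.01082 + j0.002050) S
|Y| = 0.01101 S → |Z| = 1/|Y| = 90.79 Ω, ∠Z = −∠Y = -10.73°
I = V/|Z| = 3.65/90.79 = 40.20 mA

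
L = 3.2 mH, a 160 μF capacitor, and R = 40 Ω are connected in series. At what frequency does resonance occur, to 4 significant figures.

ω₀ = 1/√(LC) = 1/√(0.0032 × 0.00016) = 1398 rad/s
f₀ = ω₀/(2π) = 222.4 Hz

222.4 Hz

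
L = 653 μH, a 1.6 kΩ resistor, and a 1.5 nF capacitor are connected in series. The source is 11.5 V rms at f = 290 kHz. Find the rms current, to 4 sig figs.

6.390 mA

ω = 2πf = 1.822e+06 rad/s
X_L = ωL = 1190 Ω
X_C = 1/(ωC) = 365.9 Ω
Net reactance X = X_L − X_C = 824.0 Ω
Z = 1600 + j824.0 Ω
|Z| = √(1600² + 824.0²) = 1800 Ω
I = V/|Z| = 11.5/1800 = 6.390 mA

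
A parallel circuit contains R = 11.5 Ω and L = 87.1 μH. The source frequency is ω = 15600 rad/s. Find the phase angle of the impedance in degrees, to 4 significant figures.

83.26°

X_L = ωL = 1.359 Ω
Parallel: admittances add. Y = 1/R + 1/(jωL)
Y = (0.08696 − j0.7360) S
|Y| = 0.7411 S → |Z| = 1/|Y| = 1.349 Ω, ∠Z = −∠Y = 83.26°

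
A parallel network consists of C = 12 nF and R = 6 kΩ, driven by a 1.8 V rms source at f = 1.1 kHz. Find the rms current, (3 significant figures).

ω = 2πf = 6912 rad/s
X_C = 1/(ωC) = 12100 Ω
Parallel: admittances add. Y = 1/R + jωC
Y = (0.000167 + j8.29e-05) S
|Y| = 0.000186 S → |Z| = 1/|Y| = 5370 Ω, ∠Z = −∠Y = -26.5°
I = V/|Z| = 1.8/5370 = 335 μA

335 μA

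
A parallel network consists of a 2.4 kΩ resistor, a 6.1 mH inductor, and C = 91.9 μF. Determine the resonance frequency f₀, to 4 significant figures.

212.6 Hz

ω₀ = 1/√(LC) = 1/√(0.0061 × 9.19e-05) = 1336 rad/s
f₀ = ω₀/(2π) = 212.6 Hz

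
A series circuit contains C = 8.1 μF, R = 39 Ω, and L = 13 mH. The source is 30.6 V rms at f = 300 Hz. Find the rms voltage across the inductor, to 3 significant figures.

ω = 2πf = 1885 rad/s
X_L = ωL = 24.5 Ω
X_C = 1/(ωC) = 65.5 Ω
Net reactance X = X_L − X_C = -41.0 Ω
Z = 39.0 − j41.0 Ω
|Z| = √(39.0² + 41.0²) = 56.6 Ω
I = V/|Z| = 541 mA
V_L = I·|Z_L| = 0.541 × 24.5 = 13.3 V

13.3 V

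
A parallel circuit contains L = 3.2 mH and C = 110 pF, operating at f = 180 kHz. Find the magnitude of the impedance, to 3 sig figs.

6580 Ω

ω = 2πf = 1.131e+06 rad/s
X_L = ωL = 3620 Ω
X_C = 1/(ωC) = 8040 Ω
Parallel: admittances add. Y = 1/(jωL) + jωC
Y = (0 − j0.000152) S
|Y| = 0.000152 S → |Z| = 1/|Y| = 6580 Ω, ∠Z = −∠Y = 90.0°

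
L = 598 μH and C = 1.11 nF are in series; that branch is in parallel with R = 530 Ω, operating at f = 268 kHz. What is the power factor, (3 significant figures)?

0.665

ω = 2πf = 1.684e+06 rad/s
X_L = ωL = 1010 Ω
X_C = 1/(ωC) = 535 Ω
Branch 1: Z₁ = R = 530 Ω
Branch 2 (series LC): Z₂ = j(X_L − X_C) = j472 Ω
Parallel: Z = Z₁Z₂/(Z₁+Z₂), |Z| = 352 Ω, ∠Z = 48.3°
cos φ = cos(48.3°) = 0.665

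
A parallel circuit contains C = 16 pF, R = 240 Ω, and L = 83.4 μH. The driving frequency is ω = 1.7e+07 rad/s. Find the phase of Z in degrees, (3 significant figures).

5.94°

X_L = ωL = 1420 Ω
X_C = 1/(ωC) = 3680 Ω
Parallel: admittances add. Y = 1/R + 1/(jωL) + jωC
Y = (0.00417 − j0.000433) S
|Y| = 0.00419 S → |Z| = 1/|Y| = 239 Ω, ∠Z = −∠Y = 5.94°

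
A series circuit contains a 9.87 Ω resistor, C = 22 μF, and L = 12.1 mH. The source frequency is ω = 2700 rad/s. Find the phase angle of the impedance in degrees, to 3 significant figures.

58.1°

X_L = ωL = 32.7 Ω
X_C = 1/(ωC) = 16.8 Ω
Net reactance X = X_L − X_C = 15.8 Ω
Z = 9.87 + j15.8 Ω
|Z| = √(9.87² + 15.8²) = 18.7 Ω
∠Z = arctan(15.8/9.87) = 58.1°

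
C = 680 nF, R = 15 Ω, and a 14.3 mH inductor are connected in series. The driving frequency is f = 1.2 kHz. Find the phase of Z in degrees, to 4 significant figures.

-80.24°

ω = 2πf = 7540 rad/s
X_L = ωL = 107.8 Ω
X_C = 1/(ωC) = 195.0 Ω
Net reactance X = X_L − X_C = -87.22 Ω
Z = 15.00 − j87.22 Ω
|Z| = √(15.00² + 87.22²) = 88.50 Ω
∠Z = arctan(-87.22/15.00) = -80.24°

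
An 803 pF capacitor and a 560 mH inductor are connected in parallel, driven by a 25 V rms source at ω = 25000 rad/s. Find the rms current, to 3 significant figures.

1.28 mA

X_L = ωL = 14000 Ω
X_C = 1/(ωC) = 49800 Ω
Parallel: admittances add. Y = 1/(jωL) + jωC
Y = (0 − j5.14e-05) S
|Y| = 5.14e-05 S → |Z| = 1/|Y| = 19500 Ω, ∠Z = −∠Y = 90.0°
I = V/|Z| = 25/19500 = 1.28 mA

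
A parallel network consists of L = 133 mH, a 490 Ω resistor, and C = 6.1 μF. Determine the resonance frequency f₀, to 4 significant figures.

176.7 Hz

ω₀ = 1/√(LC) = 1/√(0.133 × 6.1e-06) = 1110 rad/s
f₀ = ω₀/(2π) = 176.7 Hz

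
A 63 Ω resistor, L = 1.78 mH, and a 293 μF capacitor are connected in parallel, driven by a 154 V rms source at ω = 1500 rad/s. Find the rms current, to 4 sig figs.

10.30 A

X_L = ωL = 2.670 Ω
X_C = 1/(ωC) = 2.275 Ω
Parallel: admittances add. Y = 1/R + 1/(jωL) + jωC
Y = (0.01587 + j0.06497) S
|Y| = 0.06688 S → |Z| = 1/|Y| = 14.95 Ω, ∠Z = −∠Y = -76.27°
I = V/|Z| = 154/14.95 = 10.30 A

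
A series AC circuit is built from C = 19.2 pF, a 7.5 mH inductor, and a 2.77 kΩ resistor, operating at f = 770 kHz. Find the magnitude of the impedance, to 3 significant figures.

25700 Ω

ω = 2πf = 4.838e+06 rad/s
X_L = ωL = 36300 Ω
X_C = 1/(ωC) = 10800 Ω
Net reactance X = X_L − X_C = 25500 Ω
Z = 2770 + j25500 Ω
|Z| = √(2770² + 25500²) = 25700 Ω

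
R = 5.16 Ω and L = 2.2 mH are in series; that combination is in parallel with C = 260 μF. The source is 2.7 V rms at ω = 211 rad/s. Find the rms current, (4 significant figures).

X_L = ωL = 0.4642 Ω
X_C = 1/(ωC) = 18.23 Ω
Branch 1 (R+jX_L): Z₁ = 5.160 + j0.4642 Ω, |Z₁| = 5.181 Ω
Branch 2 (−jX_C): Z₂ = −j18.23 Ω
Parallel: Z = Z₁Z₂/(Z₁+Z₂), |Z| = 5.105 Ω, ∠Z = -11.06°
I = V/|Z| = 2.7/5.105 = 528.9 mA

528.9 mA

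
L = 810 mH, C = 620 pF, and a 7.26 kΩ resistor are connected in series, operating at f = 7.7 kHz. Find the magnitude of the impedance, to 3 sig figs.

ω = 2πf = 48380 rad/s
X_L = ωL = 39200 Ω
X_C = 1/(ωC) = 33300 Ω
Net reactance X = X_L − X_C = 5850 Ω
Z = 7260 + j5850 Ω
|Z| = √(7260² + 5850²) = 9320 Ω

9320 Ω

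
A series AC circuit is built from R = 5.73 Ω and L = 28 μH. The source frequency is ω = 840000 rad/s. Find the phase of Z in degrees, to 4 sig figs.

76.31°

X_L = ωL = 23.52 Ω
Z = 5.730 + j23.52 Ω
|Z| = √(5.730² + 23.52²) = 24.21 Ω
∠Z = arctan(23.52/5.730) = 76.31°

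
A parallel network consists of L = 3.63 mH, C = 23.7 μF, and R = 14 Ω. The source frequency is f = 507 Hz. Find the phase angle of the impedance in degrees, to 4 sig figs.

8.739°

ω = 2πf = 3186 rad/s
X_L = ωL = 11.56 Ω
X_C = 1/(ωC) = 13.25 Ω
Parallel: admittances add. Y = 1/R + 1/(jωL) + jωC
Y = (0.07143 − j0.01098) S
|Y| = 0.07227 S → |Z| = 1/|Y| = 13.84 Ω, ∠Z = −∠Y = 8.739°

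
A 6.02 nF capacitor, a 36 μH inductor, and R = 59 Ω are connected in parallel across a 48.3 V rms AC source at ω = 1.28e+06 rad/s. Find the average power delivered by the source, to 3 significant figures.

39.5 W

X_L = ωL = 46.1 Ω
X_C = 1/(ωC) = 130 Ω
Parallel: admittances add. Y = 1/R + 1/(jωL) + jωC
Y = (0.0169 − j0.0140) S
|Y| = 0.0220 S → |Z| = 1/|Y| = 45.5 Ω, ∠Z = −∠Y = 39.5°
I = V/|Z| = 1.06 A
P = VI cos φ = 48.3 × 1.06 × cos(39.5°) = 39.5 W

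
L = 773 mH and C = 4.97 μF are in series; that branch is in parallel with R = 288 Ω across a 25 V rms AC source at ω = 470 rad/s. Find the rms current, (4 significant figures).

X_L = ωL = 363.3 Ω
X_C = 1/(ωC) = 428.1 Ω
Branch 1: Z₁ = R = 288.0 Ω
Branch 2 (series LC): Z₂ = j(X_L − X_C) = −j64.79 Ω
Parallel: Z = Z₁Z₂/(Z₁+Z₂), |Z| = 63.21 Ω, ∠Z = -77.32°
I = V/|Z| = 25/63.21 = 395.5 mA

395.5 mA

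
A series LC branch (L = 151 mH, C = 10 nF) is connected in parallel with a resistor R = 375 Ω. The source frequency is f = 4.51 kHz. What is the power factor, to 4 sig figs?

0.8944

ω = 2πf = 28340 rad/s
X_L = ωL = 4279 Ω
X_C = 1/(ωC) = 3529 Ω
Branch 1: Z₁ = R = 375.0 Ω
Branch 2 (series LC): Z₂ = j(X_L − X_C) = j750.0 Ω
Parallel: Z = Z₁Z₂/(Z₁+Z₂), |Z| = 335.4 Ω, ∠Z = 26.57°
cos φ = cos(26.57°) = 0.8944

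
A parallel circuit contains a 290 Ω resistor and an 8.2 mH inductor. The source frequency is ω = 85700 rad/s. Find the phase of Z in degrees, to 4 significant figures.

22.42°

X_L = ωL = 702.7 Ω
Parallel: admittances add. Y = 1/R + 1/(jωL)
Y = (0.003448 − j0.001423) S
|Y| = 0.003730 S → |Z| = 1/|Y| = 268.1 Ω, ∠Z = −∠Y = 22.42°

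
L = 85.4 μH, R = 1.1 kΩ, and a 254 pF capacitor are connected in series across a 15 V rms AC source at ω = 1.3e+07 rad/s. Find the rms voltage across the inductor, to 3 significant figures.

12.2 V

X_L = ωL = 1110 Ω
X_C = 1/(ωC) = 303 Ω
Net reactance X = X_L − X_C = 807 Ω
Z = 1100 + j807 Ω
|Z| = √(1100² + 807²) = 1360 Ω
I = V/|Z| = 11.0 mA
V_L = I·|Z_L| = 0.0110 × 1110 = 12.2 V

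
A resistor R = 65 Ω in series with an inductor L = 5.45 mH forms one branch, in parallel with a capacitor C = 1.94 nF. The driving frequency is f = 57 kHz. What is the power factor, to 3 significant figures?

0.0927

ω = 2πf = 358100 rad/s
X_L = ωL = 1950 Ω
X_C = 1/(ωC) = 1440 Ω
Branch 1 (R+jX_L): Z₁ = 65.0 + j1950 Ω, |Z₁| = 1950 Ω
Branch 2 (−jX_C): Z₂ = −j1440 Ω
Parallel: Z = Z₁Z₂/(Z₁+Z₂), |Z| = 5440 Ω, ∠Z = -84.7°
cos φ = cos(-84.7°) = 0.0927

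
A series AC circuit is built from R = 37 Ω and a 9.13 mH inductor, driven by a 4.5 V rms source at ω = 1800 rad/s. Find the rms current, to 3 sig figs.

X_L = ωL = 16.4 Ω
Z = 37.0 + j16.4 Ω
|Z| = √(37.0² + 16.4²) = 40.5 Ω
I = V/|Z| = 4.5/40.5 = 111 mA

111 mA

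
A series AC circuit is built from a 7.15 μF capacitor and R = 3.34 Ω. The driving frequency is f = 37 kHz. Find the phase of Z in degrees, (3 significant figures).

ω = 2πf = 232500 rad/s
X_C = 1/(ωC) = 0.602 Ω
Z = 3.34 − j0.602 Ω
|Z| = √(3.34² + 0.602²) = 3.39 Ω
∠Z = arctan(-0.602/3.34) = -10.2°

-10.2°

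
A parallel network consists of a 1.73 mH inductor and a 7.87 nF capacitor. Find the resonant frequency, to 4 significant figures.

43.13 kHz

ω₀ = 1/√(LC) = 1/√(0.00173 × 7.87e-09) = 271000 rad/s
f₀ = ω₀/(2π) = 43.13 kHz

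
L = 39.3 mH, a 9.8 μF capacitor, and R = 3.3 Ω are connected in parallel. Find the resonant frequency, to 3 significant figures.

ω₀ = 1/√(LC) = 1/√(0.0393 × 9.8e-06) = 1611 rad/s
f₀ = ω₀/(2π) = 256 Hz

256 Hz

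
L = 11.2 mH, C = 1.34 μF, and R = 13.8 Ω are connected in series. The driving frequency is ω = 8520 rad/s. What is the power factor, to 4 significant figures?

0.8696

X_L = ωL = 95.42 Ω
X_C = 1/(ωC) = 87.59 Ω
Net reactance X = X_L − X_C = 7.834 Ω
Z = 13.80 + j7.834 Ω
|Z| = √(13.80² + 7.834²) = 15.87 Ω
∠Z = arctan(7.834/13.80) = 29.58°
cos φ = cos(29.58°) = 0.8696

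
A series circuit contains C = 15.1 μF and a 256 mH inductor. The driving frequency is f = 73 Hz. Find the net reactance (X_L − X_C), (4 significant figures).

ω = 2πf = 458.7 rad/s
X_L = ωL = 117.4 Ω
X_C = 1/(ωC) = 144.4 Ω
X = 117.4 − 144.4 = -26.96 Ω

-26.96 Ω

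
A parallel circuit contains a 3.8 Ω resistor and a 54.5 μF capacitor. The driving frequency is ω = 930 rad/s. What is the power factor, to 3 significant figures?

X_C = 1/(ωC) = 19.7 Ω
Parallel: admittances add. Y = 1/R + jωC
Y = (0.263 + j0.0507) S
|Y| = 0.268 S → |Z| = 1/|Y| = 3.73 Ω, ∠Z = −∠Y = -10.9°
cos φ = cos(-10.9°) = 0.982

0.982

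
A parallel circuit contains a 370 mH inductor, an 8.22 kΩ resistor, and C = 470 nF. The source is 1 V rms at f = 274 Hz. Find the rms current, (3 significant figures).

770 μA

ω = 2πf = 1722 rad/s
X_L = ωL = 637 Ω
X_C = 1/(ωC) = 1240 Ω
Parallel: admittances add. Y = 1/R + 1/(jωL) + jωC
Y = (0.000122 − j0.000761) S
|Y| = 0.000770 S → |Z| = 1/|Y| = 1300 Ω, ∠Z = −∠Y = 80.9°
I = V/|Z| = 1/1300 = 770 μA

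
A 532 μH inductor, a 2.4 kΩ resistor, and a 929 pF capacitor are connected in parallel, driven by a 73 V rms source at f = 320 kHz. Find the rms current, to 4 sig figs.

ω = 2πf = 2.011e+06 rad/s
X_L = ωL = 1070 Ω
X_C = 1/(ωC) = 535.4 Ω
Parallel: admittances add. Y = 1/R + 1/(jωL) + jωC
Y = (0.0004167 + j0.0009330) S
|Y| = 0.001022 S → |Z| = 1/|Y| = 978.7 Ω, ∠Z = −∠Y = -65.93°
I = V/|Z| = 73/978.7 = 74.59 mA

74.59 mA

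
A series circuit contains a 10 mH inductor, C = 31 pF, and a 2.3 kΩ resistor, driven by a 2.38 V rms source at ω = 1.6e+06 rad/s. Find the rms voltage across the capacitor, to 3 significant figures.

10.1 V

X_L = ωL = 16000 Ω
X_C = 1/(ωC) = 20200 Ω
Net reactance X = X_L − X_C = -4160 Ω
Z = 2300 − j4160 Ω
|Z| = √(2300² + 4160²) = 4750 Ω
I = V/|Z| = 501 μA
V_C = I·|Z_C| = 0.000501 × 20200 = 10.1 V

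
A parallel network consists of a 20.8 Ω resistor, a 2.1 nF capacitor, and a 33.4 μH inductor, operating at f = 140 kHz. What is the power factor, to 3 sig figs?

0.831

ω = 2πf = 879600 rad/s
X_L = ωL = 29.4 Ω
X_C = 1/(ωC) = 541 Ω
Parallel: admittances add. Y = 1/R + 1/(jωL) + jωC
Y = (0.0481 − j0.0322) S
|Y| = 0.0579 S → |Z| = 1/|Y| = 17.3 Ω, ∠Z = −∠Y = 33.8°
cos φ = cos(33.8°) = 0.831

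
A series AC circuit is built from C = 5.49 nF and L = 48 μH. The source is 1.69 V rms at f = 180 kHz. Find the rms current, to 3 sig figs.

15.8 mA

ω = 2πf = 1.131e+06 rad/s
X_L = ωL = 54.3 Ω
X_C = 1/(ωC) = 161 Ω
Net reactance X = X_L − X_C = -107 Ω
Z = − j107 Ω
|Z| = √(0² + 107²) = 107 Ω
I = V/|Z| = 1.69/107 = 15.8 mA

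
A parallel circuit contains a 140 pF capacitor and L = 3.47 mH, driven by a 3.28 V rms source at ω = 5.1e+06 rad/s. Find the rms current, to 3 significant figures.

2.16 mA

X_L = ωL = 17700 Ω
X_C = 1/(ωC) = 1400 Ω
Parallel: admittances add. Y = 1/(jωL) + jωC
Y = (0 + j0.000657) S
|Y| = 0.000657 S → |Z| = 1/|Y| = 1520 Ω, ∠Z = −∠Y = -90.0°
I = V/|Z| = 3.28/1520 = 2.16 mA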